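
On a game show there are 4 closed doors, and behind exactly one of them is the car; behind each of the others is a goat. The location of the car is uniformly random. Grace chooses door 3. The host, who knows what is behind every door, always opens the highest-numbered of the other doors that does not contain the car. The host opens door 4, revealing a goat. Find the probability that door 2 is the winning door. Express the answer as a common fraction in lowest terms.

Consider each possible location of the car in turn.
If it is behind any of doors 1, 2, and 3 (prior 1/4 each): door 4 is the highest-numbered option available, probability 1; weight (1/4)·1 = 1/4 each.
If it is behind door 4 (prior 1/4): the host opened door 4, so this case is ruled out; weight (1/4)·0 = 0.
The weights sum to 3/4.
So P(the car behind door 2 | the host opened door 4) = (1/4) / (3/4) = 1/3.

1/3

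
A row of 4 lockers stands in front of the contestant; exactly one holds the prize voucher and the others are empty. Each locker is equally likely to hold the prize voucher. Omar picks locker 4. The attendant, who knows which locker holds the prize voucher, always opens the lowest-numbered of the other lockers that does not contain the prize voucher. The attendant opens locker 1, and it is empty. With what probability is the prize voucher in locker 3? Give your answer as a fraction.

1/3

Consider each possible location of the prize voucher in turn.
If it is in locker 1 (prior 1/4): the attendant opened locker 1, so this case is ruled out; weight (1/4)·0 = 0.
If it is in any of lockers 2, 3, and 4 (prior 1/4 each): locker 1 is the lowest-numbered option available, probability 1; weight (1/4)·1 = 1/4 each.
The weights sum to 3/4.
So P(the prize voucher in locker 3 | the attendant opened locker 1) = (1/4) / (3/4) = 1/3.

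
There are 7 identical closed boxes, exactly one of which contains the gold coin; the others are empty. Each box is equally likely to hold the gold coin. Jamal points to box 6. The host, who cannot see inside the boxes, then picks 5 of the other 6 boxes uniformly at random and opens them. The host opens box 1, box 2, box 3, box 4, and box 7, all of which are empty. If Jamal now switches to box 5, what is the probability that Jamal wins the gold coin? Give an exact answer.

Because the host chose which boxes to open without knowing where the gold coin is, the choice is independent of the prize location. Learning that none of the 5 opened boxes holds the gold coin simply rules out those 5 locations and leaves the remaining 2 boxes still equally likely by symmetry.
So P(the gold coin in box 5) = 1/2.

1/2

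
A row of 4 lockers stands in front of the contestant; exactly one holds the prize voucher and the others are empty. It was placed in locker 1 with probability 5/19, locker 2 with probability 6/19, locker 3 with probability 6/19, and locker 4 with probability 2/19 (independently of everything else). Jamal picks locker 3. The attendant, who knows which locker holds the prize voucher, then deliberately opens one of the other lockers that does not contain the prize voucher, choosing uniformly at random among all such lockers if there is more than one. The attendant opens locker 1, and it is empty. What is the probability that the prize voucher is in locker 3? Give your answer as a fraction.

1/3

Apply Bayes' rule, conditioning on where the prize voucher actually is.
If it is in locker 1 (prior 5/19): the attendant opened locker 1, so this case is ruled out; weight (5/19)·0 = 0.
If it is in locker 2 (prior 6/19): the attendant has 2 equally likely choices, so probability 1/2; weight (6/19)·(1/2) = 3/19.
If it is in locker 3 (prior 6/19): the attendant has 3 equally likely choices, so probability 1/3; weight (6/19)·(1/3) = 2/19.
If it is in locker 4 (prior 2/19): the attendant has 2 equally likely choices, so probability 1/2; weight (2/19)·(1/2) = 1/19.
The weights sum to 6/19.
So P(the prize voucher in locker 3 | the attendant opened locker 1) = (2/19) / (6/19) = 1/3.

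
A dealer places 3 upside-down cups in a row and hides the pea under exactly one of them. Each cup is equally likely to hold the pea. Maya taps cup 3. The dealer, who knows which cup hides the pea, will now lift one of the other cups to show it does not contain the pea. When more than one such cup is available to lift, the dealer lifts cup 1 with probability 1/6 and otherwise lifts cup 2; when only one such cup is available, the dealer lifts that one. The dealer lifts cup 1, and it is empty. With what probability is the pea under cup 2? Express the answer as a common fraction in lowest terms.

6/7

Consider each possible location of the pea in turn.
If it is under cup 1 (prior 1/3): the dealer opened cup 1, so this case is ruled out; weight (1/3)·0 = 0.
If it is under cup 2 (prior 1/3): only cup 1 is available, probability 1; weight (1/3)·1 = 1/3.
If it is under cup 3 (prior 1/3): cup 1 is available, opened with probability 1/6; weight (1/3)·(1/6) = 1/18.
The weights sum to 7/18.
So P(the pea under cup 2 | the dealer opened cup 1) = (1/3) / (7/18) = 6/7.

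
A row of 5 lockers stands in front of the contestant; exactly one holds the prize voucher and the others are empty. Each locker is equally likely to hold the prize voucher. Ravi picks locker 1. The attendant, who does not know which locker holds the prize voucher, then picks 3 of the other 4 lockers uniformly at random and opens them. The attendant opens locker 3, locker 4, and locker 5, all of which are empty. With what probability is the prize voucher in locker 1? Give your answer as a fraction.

1/2

Because the attendant chose which lockers to open without knowing where the prize voucher is, the choice is independent of the prize location. Learning that none of the 3 opened lockers holds the prize voucher simply rules out those 3 locations and leaves the remaining 2 lockers still equally likely by symmetry.
So P(the prize voucher in locker 1) = 1/2.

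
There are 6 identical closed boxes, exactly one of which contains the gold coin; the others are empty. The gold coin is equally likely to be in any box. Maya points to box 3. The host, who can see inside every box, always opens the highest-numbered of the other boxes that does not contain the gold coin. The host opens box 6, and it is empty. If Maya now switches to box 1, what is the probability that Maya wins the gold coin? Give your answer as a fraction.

Condition on the true location of the gold coin.
If it is in any of boxes 1, 2, 3, 4, and 5 (prior 1/6 each): box 6 is the highest-numbered option available, probability 1; weight (1/6)·1 = 1/6 each.
If it is in box 6 (prior 1/6): the host opened box 6, so this case is ruled out; weight (1/6)·0 = 0.
The weights sum to 5/6.
So P(the gold coin in box 1 | the host opened box 6) = (1/6) / (5/6) = 1/5.

1/5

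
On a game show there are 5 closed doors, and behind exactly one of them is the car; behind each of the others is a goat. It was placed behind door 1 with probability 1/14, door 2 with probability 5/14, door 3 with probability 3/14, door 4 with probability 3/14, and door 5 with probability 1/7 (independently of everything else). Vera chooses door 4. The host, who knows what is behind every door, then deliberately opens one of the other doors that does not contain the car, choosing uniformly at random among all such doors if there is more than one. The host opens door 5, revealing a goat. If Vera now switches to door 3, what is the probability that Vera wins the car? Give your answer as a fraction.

Apply Bayes' rule, conditioning on where the car actually is.
If it is behind door 1 (prior 1/14): the host has 3 equally likely choices, so probability 1/3; weight (1/14)·(1/3) = 1/42.
If it is behind door 2 (prior 5/14): the host has 3 equally likely choices, so probability 1/3; weight (5/14)·(1/3) = 5/42.
If it is behind door 3 (prior 3/14): the host has 3 equally likely choices, so probability 1/3; weight (3/14)·(1/3) = 1/14.
If it is behind door 4 (prior 3/14): the host has 4 equally likely choices, so probability 1/4; weight (3/14)·(1/4) = 3/56.
If it is behind door 5 (prior 1/7): the host opened door 5, so this case is ruled out; weight (1/7)·0 = 0.
The weights sum to 15/56.
So P(the car behind door 3 | the host opened door 5) = (1/14) / (15/56) = 4/15.

4/15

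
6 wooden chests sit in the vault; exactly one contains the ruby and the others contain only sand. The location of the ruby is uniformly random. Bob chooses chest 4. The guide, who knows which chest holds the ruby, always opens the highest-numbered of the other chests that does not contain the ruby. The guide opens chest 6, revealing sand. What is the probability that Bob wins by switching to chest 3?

1/5

Condition on the true location of the ruby.
If it is in any of chests 1, 2, 3, 4, and 5 (prior 1/6 each): chest 6 is the highest-numbered option available, probability 1; weight (1/6)·1 = 1/6 each.
If it is in chest 6 (prior 1/6): the guide opened chest 6, so this case is ruled out; weight (1/6)·0 = 0.
The weights sum to 5/6.
So P(the ruby in chest 3 | the guide opened chest 6) = (1/6) / (5/6) = 1/5.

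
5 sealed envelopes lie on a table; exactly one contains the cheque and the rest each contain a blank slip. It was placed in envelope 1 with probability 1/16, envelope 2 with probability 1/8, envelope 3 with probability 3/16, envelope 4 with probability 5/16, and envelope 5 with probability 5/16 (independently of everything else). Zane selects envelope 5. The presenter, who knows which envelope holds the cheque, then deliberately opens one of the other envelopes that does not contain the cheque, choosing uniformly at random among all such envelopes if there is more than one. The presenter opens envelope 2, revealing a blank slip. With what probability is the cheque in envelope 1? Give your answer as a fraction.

Consider each possible location of the cheque in turn.
If it is in envelope 1 (prior 1/16): the presenter has 3 equally likely choices, so probability 1/3; weight (1/16)·(1/3) = 1/48.
If it is in envelope 2 (prior 1/8): the presenter opened envelope 2, so this case is ruled out; weight (1/8)·0 = 0.
If it is in envelope 3 (prior 3/16): the presenter has 3 equally likely choices, so probability 1/3; weight (3/16)·(1/3) = 1/16.
If it is in envelope 4 (prior 5/16): the presenter has 3 equally likely choices, so probability 1/3; weight (5/16)·(1/3) = 5/48.
If it is in envelope 5 (prior 5/16): the presenter has 4 equally likely choices, so probability 1/4; weight (5/16)·(1/4) = 5/64.
The weights sum to 17/64.
So P(the cheque in envelope 1 | the presenter opened envelope 2) = (1/48) / (17/64) = 4/51.

4/51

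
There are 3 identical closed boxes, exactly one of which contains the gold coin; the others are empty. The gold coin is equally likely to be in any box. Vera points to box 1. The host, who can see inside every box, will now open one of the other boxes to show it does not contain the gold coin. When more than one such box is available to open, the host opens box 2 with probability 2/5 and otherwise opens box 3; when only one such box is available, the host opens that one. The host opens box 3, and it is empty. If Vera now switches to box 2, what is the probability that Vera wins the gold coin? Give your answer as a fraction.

Consider each possible location of the gold coin in turn.
If it is in box 1 (prior 1/3): box 2 is available but not opened, probability 3/5; weight (1/3)·(3/5) = 1/5.
If it is in box 2 (prior 1/3): only box 3 is available, probability 1; weight (1/3)·1 = 1/3.
If it is in box 3 (prior 1/3): the host opened box 3, so this case is ruled out; weight (1/3)·0 = 0.
The weights sum to 8/15.
So P(the gold coin in box 2 | the host opened box 3) = (1/3) / (8/15) = 5/8.

5/8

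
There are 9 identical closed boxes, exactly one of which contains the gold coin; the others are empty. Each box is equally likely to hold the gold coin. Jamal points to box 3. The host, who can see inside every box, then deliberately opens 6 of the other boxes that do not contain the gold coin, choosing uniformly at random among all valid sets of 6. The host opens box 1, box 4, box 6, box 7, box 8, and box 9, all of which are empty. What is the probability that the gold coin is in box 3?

1/9

Condition on the true location of the gold coin.
If it is in any of boxes 1, 4, 6, 7, 8, and 9 (prior 1/9 each): that box was opened and seen not to hold the prize — ruled out; weight (1/9)·0 = 0 each.
If it is in either of boxes 2 and 5 (prior 1/9 each): the host has 7 equally likely choices, so probability 1/7; weight (1/9)·(1/7) = 1/63 each.
If it is in box 3 (prior 1/9): the host has 28 equally likely choices, so probability 1/28; weight (1/9)·(1/28) = 1/252.
The weights sum to 1/28.
So P(the gold coin in box 3 | the host opened box 1, box 4, box 6, box 7, box 8, and box 9) = (1/252) / (1/28) = 1/9.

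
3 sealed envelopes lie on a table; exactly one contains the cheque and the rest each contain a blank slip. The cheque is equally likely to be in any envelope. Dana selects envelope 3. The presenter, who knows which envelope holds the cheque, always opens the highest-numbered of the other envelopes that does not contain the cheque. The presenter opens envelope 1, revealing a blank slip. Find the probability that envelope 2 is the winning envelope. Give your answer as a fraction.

1

Condition on the true location of the cheque.
If it is in envelope 1 (prior 1/3): the presenter opened envelope 1, so this case is ruled out; weight (1/3)·0 = 0.
If it is in envelope 2 (prior 1/3): envelope 1 is the highest-numbered option available, probability 1; weight (1/3)·1 = 1/3.
If it is in envelope 3 (prior 1/3): the presenter would have opened envelope 2 instead, probability 0; weight (1/3)·0 = 0.
The weights sum to 1/3.
So P(the cheque in envelope 2 | the presenter opened envelope 1) = (1/3) / (1/3) = 1.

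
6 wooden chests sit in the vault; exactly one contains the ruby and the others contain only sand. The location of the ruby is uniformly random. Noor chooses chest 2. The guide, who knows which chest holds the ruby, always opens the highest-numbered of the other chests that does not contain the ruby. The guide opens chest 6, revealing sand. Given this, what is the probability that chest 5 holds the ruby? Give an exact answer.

1/5

Condition on the true location of the ruby.
If it is in any of chests 1, 2, 3, 4, and 5 (prior 1/6 each): chest 6 is the highest-numbered option available, probability 1; weight (1/6)·1 = 1/6 each.
If it is in chest 6 (prior 1/6): the guide opened chest 6, so this case is ruled out; weight (1/6)·0 = 0.
The weights sum to 5/6.
So P(the ruby in chest 5 | the guide opened chest 6) = (1/6) / (5/6) = 1/5.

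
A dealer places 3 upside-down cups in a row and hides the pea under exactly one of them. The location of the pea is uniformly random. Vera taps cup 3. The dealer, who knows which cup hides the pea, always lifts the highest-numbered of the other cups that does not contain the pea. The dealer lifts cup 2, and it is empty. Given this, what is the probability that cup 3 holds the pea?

1/2

Consider each possible location of the pea in turn.
If it is under either of cups 1 and 3 (prior 1/3 each): cup 2 is the highest-numbered option available, probability 1; weight (1/3)·1 = 1/3 each.
If it is under cup 2 (prior 1/3): the dealer opened cup 2, so this case is ruled out; weight (1/3)·0 = 0.
The weights sum to 2/3.
So P(the pea under cup 3 | the dealer opened cup 2) = (1/3) / (2/3) = 1/2.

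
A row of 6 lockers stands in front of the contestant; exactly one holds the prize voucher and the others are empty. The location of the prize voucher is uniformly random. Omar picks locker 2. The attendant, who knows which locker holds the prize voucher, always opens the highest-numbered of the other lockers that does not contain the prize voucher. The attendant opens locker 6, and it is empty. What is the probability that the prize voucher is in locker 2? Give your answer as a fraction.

Condition on the true location of the prize voucher.
If it is in any of lockers 1, 2, 3, 4, and 5 (prior 1/6 each): locker 6 is the highest-numbered option available, probability 1; weight (1/6)·1 = 1/6 each.
If it is in locker 6 (prior 1/6): the attendant opened locker 6, so this case is ruled out; weight (1/6)·0 = 0.
The weights sum to 5/6.
So P(the prize voucher in locker 2 | the attendant opened locker 6) = (1/6) / (5/6) = 1/5.

1/5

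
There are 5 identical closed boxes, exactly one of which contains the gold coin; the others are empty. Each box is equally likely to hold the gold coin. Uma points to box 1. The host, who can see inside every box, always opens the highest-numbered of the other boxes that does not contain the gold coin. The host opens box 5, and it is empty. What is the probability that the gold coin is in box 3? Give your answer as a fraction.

1/4

Consider each possible location of the gold coin in turn.
If it is in any of boxes 1, 2, 3, and 4 (prior 1/5 each): box 5 is the highest-numbered option available, probability 1; weight (1/5)·1 = 1/5 each.
If it is in box 5 (prior 1/5): the host opened box 5, so this case is ruled out; weight (1/5)·0 = 0.
The weights sum to 4/5.
So P(the gold coin in box 3 | the host opened box 5) = (1/5) / (4/5) = 1/4.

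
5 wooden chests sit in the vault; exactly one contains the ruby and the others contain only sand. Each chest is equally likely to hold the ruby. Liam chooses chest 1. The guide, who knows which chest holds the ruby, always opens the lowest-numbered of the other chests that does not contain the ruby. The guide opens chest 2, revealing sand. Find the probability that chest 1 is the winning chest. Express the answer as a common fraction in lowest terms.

Condition on the true location of the ruby.
If it is in any of chests 1, 3, 4, and 5 (prior 1/5 each): chest 2 is the lowest-numbered option available, probability 1; weight (1/5)·1 = 1/5 each.
If it is in chest 2 (prior 1/5): the guide opened chest 2, so this case is ruled out; weight (1/5)·0 = 0.
The weights sum to 4/5.
So P(the ruby in chest 1 | the guide opened chest 2) = (1/5) / (4/5) = 1/4.

1/4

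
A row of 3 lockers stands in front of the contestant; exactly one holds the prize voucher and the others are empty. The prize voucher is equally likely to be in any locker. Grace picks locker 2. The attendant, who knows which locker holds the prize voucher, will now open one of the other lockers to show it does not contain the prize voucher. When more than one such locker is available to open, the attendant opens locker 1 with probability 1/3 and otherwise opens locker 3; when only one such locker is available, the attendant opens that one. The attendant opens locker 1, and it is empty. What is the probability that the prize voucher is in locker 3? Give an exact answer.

Condition on the true location of the prize voucher.
If it is in locker 1 (prior 1/3): the attendant opened locker 1, so this case is ruled out; weight (1/3)·0 = 0.
If it is in locker 2 (prior 1/3): locker 1 is available, opened with probability 1/3; weight (1/3)·(1/3) = 1/9.
If it is in locker 3 (prior 1/3): only locker 1 is available, probability 1; weight (1/3)·1 = 1/3.
The weights sum to 4/9.
So P(the prize voucher in locker 3 | the attendant opened locker 1) = (1/3) / (4/9) = 3/4.

3/4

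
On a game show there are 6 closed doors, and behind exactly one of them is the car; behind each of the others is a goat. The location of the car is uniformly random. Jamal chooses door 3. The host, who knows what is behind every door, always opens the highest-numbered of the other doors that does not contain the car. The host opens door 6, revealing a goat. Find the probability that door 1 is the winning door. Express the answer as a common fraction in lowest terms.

1/5

Apply Bayes' rule, conditioning on where the car actually is.
If it is behind any of doors 1, 2, 3, 4, and 5 (prior 1/6 each): door 6 is the highest-numbered option available, probability 1; weight (1/6)·1 = 1/6 each.
If it is behind door 6 (prior 1/6): the host opened door 6, so this case is ruled out; weight (1/6)·0 = 0.
The weights sum to 5/6.
So P(the car behind door 1 | the host opened door 6) = (1/6) / (5/6) = 1/5.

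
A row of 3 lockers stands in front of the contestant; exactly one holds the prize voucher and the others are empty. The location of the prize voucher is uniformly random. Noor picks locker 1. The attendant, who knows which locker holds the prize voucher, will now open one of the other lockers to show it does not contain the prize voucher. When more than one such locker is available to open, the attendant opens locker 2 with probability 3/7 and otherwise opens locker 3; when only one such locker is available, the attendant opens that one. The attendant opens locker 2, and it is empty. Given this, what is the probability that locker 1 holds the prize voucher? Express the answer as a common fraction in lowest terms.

Apply Bayes' rule, conditioning on where the prize voucher actually is.
If it is in locker 1 (prior 1/3): locker 2 is available, opened with probability 3/7; weight (1/3)·(3/7) = 1/7.
If it is in locker 2 (prior 1/3): the attendant opened locker 2, so this case is ruled out; weight (1/3)·0 = 0.
If it is in locker 3 (prior 1/3): only locker 2 is available, probability 1; weight (1/3)·1 = 1/3.
The weights sum to 10/21.
So P(the prize voucher in locker 1 | the attendant opened locker 2) = (1/7) / (10/21) = 3/10.

3/10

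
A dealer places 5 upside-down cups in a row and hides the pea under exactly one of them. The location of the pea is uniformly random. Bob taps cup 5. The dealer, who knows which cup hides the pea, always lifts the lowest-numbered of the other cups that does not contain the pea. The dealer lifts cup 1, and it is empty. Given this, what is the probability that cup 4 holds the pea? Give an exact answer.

Consider each possible location of the pea in turn.
If it is under cup 1 (prior 1/5): the dealer opened cup 1, so this case is ruled out; weight (1/5)·0 = 0.
If it is under any of cups 2, 3, 4, and 5 (prior 1/5 each): cup 1 is the lowest-numbered option available, probability 1; weight (1/5)·1 = 1/5 each.
The weights sum to 4/5.
So P(the pea under cup 4 | the dealer opened cup 1) = (1/5) / (4/5) = 1/4.

1/4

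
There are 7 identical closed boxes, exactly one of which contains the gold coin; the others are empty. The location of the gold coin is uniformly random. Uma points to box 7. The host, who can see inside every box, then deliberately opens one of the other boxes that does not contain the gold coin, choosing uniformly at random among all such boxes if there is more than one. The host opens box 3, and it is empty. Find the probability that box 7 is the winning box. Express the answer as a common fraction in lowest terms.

1/7

Consider each possible location of the gold coin in turn.
If it is in any of boxes 1, 2, 4, 5, and 6 (prior 1/7 each): the host has 5 equally likely choices, so probability 1/5; weight (1/7)·(1/5) = 1/35 each.
If it is in box 3 (prior 1/7): the host opened box 3, so this case is ruled out; weight (1/7)·0 = 0.
If it is in box 7 (prior 1/7): the host has 6 equally likely choices, so probability 1/6; weight (1/7)·(1/6) = 1/42.
The weights sum to 1/6.
So P(the gold coin in box 7 | the host opened box 3) = (1/42) / (1/6) = 1/7.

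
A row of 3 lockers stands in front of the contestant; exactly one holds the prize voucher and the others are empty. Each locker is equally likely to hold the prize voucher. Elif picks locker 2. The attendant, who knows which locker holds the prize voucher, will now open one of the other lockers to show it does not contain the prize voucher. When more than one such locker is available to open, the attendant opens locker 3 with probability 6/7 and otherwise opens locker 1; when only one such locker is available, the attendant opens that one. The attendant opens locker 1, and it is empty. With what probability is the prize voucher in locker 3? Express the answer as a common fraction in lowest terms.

7/8

Consider each possible location of the prize voucher in turn.
If it is in locker 1 (prior 1/3): the attendant opened locker 1, so this case is ruled out; weight (1/3)·0 = 0.
If it is in locker 2 (prior 1/3): locker 3 is available but not opened, probability 1/7; weight (1/3)·(1/7) = 1/21.
If it is in locker 3 (prior 1/3): only locker 1 is available, probability 1; weight (1/3)·1 = 1/3.
The weights sum to 8/21.
So P(the prize voucher in locker 3 | the attendant opened locker 1) = (1/3) / (8/21) = 7/8.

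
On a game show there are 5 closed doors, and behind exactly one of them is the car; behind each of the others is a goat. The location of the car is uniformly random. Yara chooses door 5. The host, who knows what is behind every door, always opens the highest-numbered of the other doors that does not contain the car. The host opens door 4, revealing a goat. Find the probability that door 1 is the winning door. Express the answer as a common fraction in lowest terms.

1/4

Apply Bayes' rule, conditioning on where the car actually is.
If it is behind any of doors 1, 2, 3, and 5 (prior 1/5 each): door 4 is the highest-numbered option available, probability 1; weight (1/5)·1 = 1/5 each.
If it is behind door 4 (prior 1/5): the host opened door 4, so this case is ruled out; weight (1/5)·0 = 0.
The weights sum to 4/5.
So P(the car behind door 1 | the host opened door 4) = (1/5) / (4/5) = 1/4.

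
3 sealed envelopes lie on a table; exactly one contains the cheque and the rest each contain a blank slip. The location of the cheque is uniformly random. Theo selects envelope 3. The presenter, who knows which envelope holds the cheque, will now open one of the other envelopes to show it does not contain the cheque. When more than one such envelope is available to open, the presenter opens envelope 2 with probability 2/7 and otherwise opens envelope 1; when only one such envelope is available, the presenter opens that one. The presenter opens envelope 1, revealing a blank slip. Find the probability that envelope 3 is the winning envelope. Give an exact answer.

Condition on the true location of the cheque.
If it is in envelope 1 (prior 1/3): the presenter opened envelope 1, so this case is ruled out; weight (1/3)·0 = 0.
If it is in envelope 2 (prior 1/3): only envelope 1 is available, probability 1; weight (1/3)·1 = 1/3.
If it is in envelope 3 (prior 1/3): envelope 2 is available but not opened, probability 5/7; weight (1/3)·(5/7) = 5/21.
The weights sum to 4/7.
So P(the cheque in envelope 3 | the presenter opened envelope 1) = (5/21) / (4/7) = 5/12.

5/12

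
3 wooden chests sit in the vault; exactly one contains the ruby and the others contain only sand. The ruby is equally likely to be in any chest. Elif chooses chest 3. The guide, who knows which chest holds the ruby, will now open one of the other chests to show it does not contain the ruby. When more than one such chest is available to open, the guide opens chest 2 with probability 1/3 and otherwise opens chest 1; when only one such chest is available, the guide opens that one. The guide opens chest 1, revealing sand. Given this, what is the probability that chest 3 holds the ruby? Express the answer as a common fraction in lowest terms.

Condition on the true location of the ruby.
If it is in chest 1 (prior 1/3): the guide opened chest 1, so this case is ruled out; weight (1/3)·0 = 0.
If it is in chest 2 (prior 1/3): only chest 1 is available, probability 1; weight (1/3)·1 = 1/3.
If it is in chest 3 (prior 1/3): chest 2 is available but not opened, probability 2/3; weight (1/3)·(2/3) = 2/9.
The weights sum to 5/9.
So P(the ruby in chest 3 | the guide opened chest 1) = (2/9) / (5/9) = 2/5.

2/5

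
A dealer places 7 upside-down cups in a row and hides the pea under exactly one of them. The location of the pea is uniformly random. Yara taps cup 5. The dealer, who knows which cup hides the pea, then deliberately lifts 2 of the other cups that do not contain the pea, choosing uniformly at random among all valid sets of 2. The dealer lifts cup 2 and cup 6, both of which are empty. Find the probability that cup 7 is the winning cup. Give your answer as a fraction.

3/14

Apply Bayes' rule, conditioning on where the pea actually is.
If it is under any of cups 1, 3, 4, and 7 (prior 1/7 each): the dealer has 10 equally likely choices, so probability 1/10; weight (1/7)·(1/10) = 1/70 each.
If it is under either of cups 2 and 6 (prior 1/7 each): that cup was opened and seen not to hold the prize — ruled out; weight (1/7)·0 = 0 each.
If it is under cup 5 (prior 1/7): the dealer has 15 equally likely choices, so probability 1/15; weight (1/7)·(1/15) = 1/105.
The weights sum to 1/15.
So P(the pea under cup 7 | the dealer opened cup 2 and cup 6) = (1/70) / (1/15) = 3/14.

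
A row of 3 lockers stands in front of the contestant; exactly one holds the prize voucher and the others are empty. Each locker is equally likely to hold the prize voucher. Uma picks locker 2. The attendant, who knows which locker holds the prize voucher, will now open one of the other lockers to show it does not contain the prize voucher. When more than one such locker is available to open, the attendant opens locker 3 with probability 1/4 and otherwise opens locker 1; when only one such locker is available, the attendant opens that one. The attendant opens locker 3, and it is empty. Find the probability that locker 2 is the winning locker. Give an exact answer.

1/5

Apply Bayes' rule, conditioning on where the prize voucher actually is.
If it is in locker 1 (prior 1/3): only locker 3 is available, probability 1; weight (1/3)·1 = 1/3.
If it is in locker 2 (prior 1/3): locker 3 is available, opened with probability 1/4; weight (1/3)·(1/4) = 1/12.
If it is in locker 3 (prior 1/3): the attendant opened locker 3, so this case is ruled out; weight (1/3)·0 = 0.
The weights sum to 5/12.
So P(the prize voucher in locker 2 | the attendant opened locker 3) = (1/12) / (5/12) = 1/5.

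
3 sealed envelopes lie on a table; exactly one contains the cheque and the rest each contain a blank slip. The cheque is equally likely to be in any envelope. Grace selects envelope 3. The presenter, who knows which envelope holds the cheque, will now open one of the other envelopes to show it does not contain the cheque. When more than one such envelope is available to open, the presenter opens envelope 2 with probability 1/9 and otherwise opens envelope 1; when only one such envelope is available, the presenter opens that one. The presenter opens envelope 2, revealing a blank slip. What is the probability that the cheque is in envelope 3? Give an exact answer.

1/10

Apply Bayes' rule, conditioning on where the cheque actually is.
If it is in envelope 1 (prior 1/3): only envelope 2 is available, probability 1; weight (1/3)·1 = 1/3.
If it is in envelope 2 (prior 1/3): the presenter opened envelope 2, so this case is ruled out; weight (1/3)·0 = 0.
If it is in envelope 3 (prior 1/3): envelope 2 is available, opened with probability 1/9; weight (1/3)·(1/9) = 1/27.
The weights sum to 10/27.
So P(the cheque in envelope 3 | the presenter opened envelope 2) = (1/27) / (10/27) = 1/10.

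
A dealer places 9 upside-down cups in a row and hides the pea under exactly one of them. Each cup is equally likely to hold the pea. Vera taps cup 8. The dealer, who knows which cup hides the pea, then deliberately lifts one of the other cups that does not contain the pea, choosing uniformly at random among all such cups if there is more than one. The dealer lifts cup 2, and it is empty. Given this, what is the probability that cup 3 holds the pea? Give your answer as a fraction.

Apply Bayes' rule, conditioning on where the pea actually is.
If it is under any of cups 1, 3, 4, 5, 6, 7, and 9 (prior 1/9 each): the dealer has 7 equally likely choices, so probability 1/7; weight (1/9)·(1/7) = 1/63 each.
If it is under cup 2 (prior 1/9): the dealer opened cup 2, so this case is ruled out; weight (1/9)·0 = 0.
If it is under cup 8 (prior 1/9): the dealer has 8 equally likely choices, so probability 1/8; weight (1/9)·(1/8) = 1/72.
The weights sum to 1/8.
So P(the pea under cup 3 | the dealer opened cup 2) = (1/63) / (1/8) = 8/63.

8/63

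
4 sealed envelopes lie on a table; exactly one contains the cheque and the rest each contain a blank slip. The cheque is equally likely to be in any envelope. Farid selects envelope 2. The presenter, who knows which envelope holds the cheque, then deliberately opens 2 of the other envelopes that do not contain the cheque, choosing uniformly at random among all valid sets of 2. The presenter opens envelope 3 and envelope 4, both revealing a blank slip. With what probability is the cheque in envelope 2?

1/4

Apply Bayes' rule, conditioning on where the cheque actually is.
If it is in envelope 1 (prior 1/4): the presenter has no choice, probability 1; weight (1/4)·1 = 1/4.
If it is in envelope 2 (prior 1/4): the presenter has 3 equally likely choices, so probability 1/3; weight (1/4)·(1/3) = 1/12.
If it is in either of envelopes 3 and 4 (prior 1/4 each): that envelope was opened and seen not to hold the prize — ruled out; weight (1/4)·0 = 0 each.
The weights sum to 1/3.
So P(the cheque in envelope 2 | the presenter opened envelope 3 and envelope 4) = (1/12) / (1/3) = 1/4.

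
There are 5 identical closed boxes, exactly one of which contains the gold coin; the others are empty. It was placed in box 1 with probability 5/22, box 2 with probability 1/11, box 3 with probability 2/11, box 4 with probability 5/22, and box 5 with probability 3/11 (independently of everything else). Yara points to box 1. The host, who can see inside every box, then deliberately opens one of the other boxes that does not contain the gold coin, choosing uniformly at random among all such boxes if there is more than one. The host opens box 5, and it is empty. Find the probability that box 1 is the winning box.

Apply Bayes' rule, conditioning on where the gold coin actually is.
If it is in box 1 (prior 5/22): the host has 4 equally likely choices, so probability 1/4; weight (5/22)·(1/4) = 5/88.
If it is in box 2 (prior 1/11): the host has 3 equally likely choices, so probability 1/3; weight (1/11)·(1/3) = 1/33.
If it is in box 3 (prior 2/11): the host has 3 equally likely choices, so probability 1/3; weight (2/11)·(1/3) = 2/33.
If it is in box 4 (prior 5/22): the host has 3 equally likely choices, so probability 1/3; weight (5/22)·(1/3) = 5/66.
If it is in box 5 (prior 3/11): the host opened box 5, so this case is ruled out; weight (3/11)·0 = 0.
The weights sum to 59/264.
So P(the gold coin in box 1 | the host opened box 5) = (5/88) / (59/264) = 15/59.

15/59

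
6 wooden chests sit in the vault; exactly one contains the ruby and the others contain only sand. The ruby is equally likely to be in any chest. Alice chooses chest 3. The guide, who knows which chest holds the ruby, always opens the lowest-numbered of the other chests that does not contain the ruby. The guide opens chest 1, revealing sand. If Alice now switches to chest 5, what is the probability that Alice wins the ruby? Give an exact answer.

Apply Bayes' rule, conditioning on where the ruby actually is.
If it is in chest 1 (prior 1/6): the guide opened chest 1, so this case is ruled out; weight (1/6)·0 = 0.
If it is in any of chests 2, 3, 4, 5, and 6 (prior 1/6 each): chest 1 is the lowest-numbered option available, probability 1; weight (1/6)·1 = 1/6 each.
The weights sum to 5/6.
So P(the ruby in chest 5 | the guide opened chest 1) = (1/6) / (5/6) = 1/5.

1/5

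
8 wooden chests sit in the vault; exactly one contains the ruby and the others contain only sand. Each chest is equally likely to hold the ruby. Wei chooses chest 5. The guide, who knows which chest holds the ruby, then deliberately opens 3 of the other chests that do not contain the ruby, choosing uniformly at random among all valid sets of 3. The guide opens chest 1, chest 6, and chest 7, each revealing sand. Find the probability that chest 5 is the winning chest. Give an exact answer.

1/8

Apply Bayes' rule, conditioning on where the ruby actually is.
If it is in any of chests 1, 6, and 7 (prior 1/8 each): that chest was opened and seen not to hold the prize — ruled out; weight (1/8)·0 = 0 each.
If it is in any of chests 2, 3, 4, and 8 (prior 1/8 each): the guide has 20 equally likely choices, so probability 1/20; weight (1/8)·(1/20) = 1/160 each.
If it is in chest 5 (prior 1/8): the guide has 35 equally likely choices, so probability 1/35; weight (1/8)·(1/35) = 1/280.
The weights sum to 1/35.
So P(the ruby in chest 5 | the guide opened chest 1, chest 6, and chest 7) = (1/280) / (1/35) = 1/8.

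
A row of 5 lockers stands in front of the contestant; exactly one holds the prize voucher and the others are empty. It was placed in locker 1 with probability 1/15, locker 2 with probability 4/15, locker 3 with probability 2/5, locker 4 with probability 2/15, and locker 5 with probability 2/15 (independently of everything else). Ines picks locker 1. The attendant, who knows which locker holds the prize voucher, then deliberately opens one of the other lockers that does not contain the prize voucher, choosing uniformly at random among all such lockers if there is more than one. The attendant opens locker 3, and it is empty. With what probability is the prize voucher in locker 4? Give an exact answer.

Condition on the true location of the prize voucher.
If it is in locker 1 (prior 1/15): the attendant has 4 equally likely choices, so probability 1/4; weight (1/15)·(1/4) = 1/60.
If it is in locker 2 (prior 4/15): the attendant has 3 equally likely choices, so probability 1/3; weight (4/15)·(1/3) = 4/45.
If it is in locker 3 (prior 2/5): the attendant opened locker 3, so this case is ruled out; weight (2/5)·0 = 0.
If it is in either of lockers 4 and 5 (prior 2/15 each): the attendant has 3 equally likely choices, so probability 1/3; weight (2/15)·(1/3) = 2/45 each.
The weights sum to 7/36.
So P(the prize voucher in locker 4 | the attendant opened locker 3) = (2/45) / (7/36) = 8/35.

8/35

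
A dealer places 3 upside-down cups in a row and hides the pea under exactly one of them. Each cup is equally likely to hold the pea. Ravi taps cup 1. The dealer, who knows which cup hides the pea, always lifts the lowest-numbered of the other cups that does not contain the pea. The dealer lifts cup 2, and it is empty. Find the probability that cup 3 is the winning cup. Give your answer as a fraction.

Apply Bayes' rule, conditioning on where the pea actually is.
If it is under either of cups 1 and 3 (prior 1/3 each): cup 2 is the lowest-numbered option available, probability 1; weight (1/3)·1 = 1/3 each.
If it is under cup 2 (prior 1/3): the dealer opened cup 2, so this case is ruled out; weight (1/3)·0 = 0.
The weights sum to 2/3.
So P(the pea under cup 3 | the dealer opened cup 2) = (1/3) / (2/3) = 1/2.

1/2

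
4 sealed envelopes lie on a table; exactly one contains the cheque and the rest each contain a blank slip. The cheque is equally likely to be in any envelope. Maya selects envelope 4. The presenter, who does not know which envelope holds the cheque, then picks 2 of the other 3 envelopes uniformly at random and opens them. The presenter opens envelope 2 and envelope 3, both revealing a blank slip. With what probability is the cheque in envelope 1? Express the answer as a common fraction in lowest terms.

1/2

Condition on the true location of the cheque.
If it is in either of envelopes 1 and 4 (prior 1/4 each): the presenter picks exactly this set with probability 1/3 regardless, and none is the prize; weight (1/4)·(1/3) = 1/12 each.
If it is in either of envelopes 2 and 3 (prior 1/4 each): that envelope was opened and seen not to hold the prize — ruled out; weight (1/4)·0 = 0 each.
The weights sum to 1/6.
So P(the cheque in envelope 1 | the presenter opened envelope 2 and envelope 3) = (1/12) / (1/6) = 1/2.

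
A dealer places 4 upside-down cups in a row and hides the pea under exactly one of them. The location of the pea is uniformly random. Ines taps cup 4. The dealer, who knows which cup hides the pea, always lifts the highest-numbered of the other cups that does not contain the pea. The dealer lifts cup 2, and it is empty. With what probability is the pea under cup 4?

0

Apply Bayes' rule, conditioning on where the pea actually is.
If it is under either of cups 1 and 4 (prior 1/4 each): the dealer would have opened cup 3 instead, probability 0; weight (1/4)·0 = 0 each.
If it is under cup 2 (prior 1/4): the dealer opened cup 2, so this case is ruled out; weight (1/4)·0 = 0.
If it is under cup 3 (prior 1/4): cup 2 is the highest-numbered option available, probability 1; weight (1/4)·1 = 1/4.
The weights sum to 1/4.
So P(the pea under cup 4 | the dealer opened cup 2) = 0 / (1/4) = 0.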